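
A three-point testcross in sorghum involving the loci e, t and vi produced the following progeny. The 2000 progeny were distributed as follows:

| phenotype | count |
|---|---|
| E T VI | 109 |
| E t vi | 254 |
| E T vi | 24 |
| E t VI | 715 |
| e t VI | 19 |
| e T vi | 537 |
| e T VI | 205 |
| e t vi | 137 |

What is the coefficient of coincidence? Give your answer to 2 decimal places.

The two most frequent reciprocal classes, E t VI and e T vi, are the parental types, so the F1 was E t VI / e T vi.
The two rarest classes, e t VI and E T vi, are the double crossovers. Comparing them with the parentals, only the e allele has switched, so e is the middle locus and the order is vi – e – t.
vi–e: (459 + 43)/2000 = 0.2510; e–t: (246 + 43)/2000 = 0.1445.
Expected DCO frequency = 0.2510 × 0.1445 ≈ 0.03627; observed = 43/2000 ≈ 0.02150.
Coefficient of coincidence = 0.02150/0.03627 ≈ 0.59.

0.59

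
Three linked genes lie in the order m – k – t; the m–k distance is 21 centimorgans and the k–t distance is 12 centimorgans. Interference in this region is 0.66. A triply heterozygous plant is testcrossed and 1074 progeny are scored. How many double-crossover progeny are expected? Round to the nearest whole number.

9

Map distances give recombination frequencies of 0.210 and 0.120 for the two intervals.
With interference 0.66 (so coincidence = 0.34), expected double-crossover frequency = 0.210 × 0.120 × 0.34 = 0.00857.
Expected number = 0.00857 × 1074 = 9.20 ≈ 9.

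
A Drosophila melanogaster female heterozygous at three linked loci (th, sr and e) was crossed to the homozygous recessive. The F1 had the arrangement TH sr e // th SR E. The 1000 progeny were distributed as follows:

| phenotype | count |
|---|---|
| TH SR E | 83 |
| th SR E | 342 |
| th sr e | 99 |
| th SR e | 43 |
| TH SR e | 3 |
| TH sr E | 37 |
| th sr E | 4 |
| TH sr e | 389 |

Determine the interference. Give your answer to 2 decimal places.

The two rarest classes, TH SR e and th sr E, are the double crossovers. Comparing them with the parentals, only the sr allele has switched, so sr is the middle locus and the order is e – sr – th.
e–sr: (80 + 7)/1000 = 0.0870; sr–th: (182 + 7)/1000 = 0.1890.
Expected DCO frequency = 0.0870 × 0.1890 ≈ 0.01644; observed = 7/1000 ≈ 0.00700.
Coefficient of coincidence = 0.00700/0.01644 ≈ 0.43; interference = 1 − 0.43 = 0.57.

0.57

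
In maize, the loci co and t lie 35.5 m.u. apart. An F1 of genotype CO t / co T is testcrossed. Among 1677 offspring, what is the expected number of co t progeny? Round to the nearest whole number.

298

A map distance of 35.5 m.u. corresponds to a recombination frequency of 0.355.
The F1 is CO t / co T, so co t is a recombinant gamete class with expected frequency r/2 = 0.355/2 = 0.1775.
Expected number = 0.1775 × 1677 = 297.67 ≈ 298.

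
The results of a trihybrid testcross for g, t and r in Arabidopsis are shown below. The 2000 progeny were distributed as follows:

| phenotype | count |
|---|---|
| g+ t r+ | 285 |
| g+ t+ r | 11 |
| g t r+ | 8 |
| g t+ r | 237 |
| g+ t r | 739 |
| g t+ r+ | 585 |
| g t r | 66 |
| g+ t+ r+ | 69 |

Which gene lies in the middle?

t

The two most frequent reciprocal classes, g+ t r and g t+ r+, are the parental types, so the F1 was g+ t r / g t+ r+.
The two rarest classes, g+ t+ r and g t r+, are the double crossovers. Comparing them with the parentals, only the t allele has switched, so t is the middle locus and the order is g – t – r.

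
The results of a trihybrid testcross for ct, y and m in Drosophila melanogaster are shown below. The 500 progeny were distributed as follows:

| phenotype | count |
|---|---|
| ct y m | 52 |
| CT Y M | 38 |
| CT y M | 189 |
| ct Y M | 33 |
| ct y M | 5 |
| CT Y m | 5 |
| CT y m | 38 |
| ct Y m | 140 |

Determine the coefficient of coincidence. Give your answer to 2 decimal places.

The two most frequent reciprocal classes, ct Y m and CT y M, are the parental types, so the F1 was ct Y m / CT y M.
The two rarest classes, CT Y m and ct y M, are the double crossovers. Comparing them with the parentals, only the ct allele has switched, so ct is the middle locus and the order is m – ct – y.
m–ct: (71 + 10)/500 = 0.1620; ct–y: (90 + 10)/500 = 0.2000.
Expected DCO frequency = 0.1620 × 0.2000 ≈ 0.03240; observed = 10/500 ≈ 0.02000.
Coefficient of coincidence = 0.02000/0.03240 ≈ 0.62.

0.62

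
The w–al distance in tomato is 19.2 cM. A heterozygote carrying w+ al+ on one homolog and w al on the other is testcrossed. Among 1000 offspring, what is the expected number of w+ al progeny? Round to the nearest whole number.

96

A map distance of 19.2 cM corresponds to a recombination frequency of 0.192.
The F1 is w+ al+ / w al, so w+ al is a recombinant gamete class with expected frequency r/2 = 0.192/2 = 0.0960.
Expected number = 0.0960 × 1000 = 96.00 ≈ 96.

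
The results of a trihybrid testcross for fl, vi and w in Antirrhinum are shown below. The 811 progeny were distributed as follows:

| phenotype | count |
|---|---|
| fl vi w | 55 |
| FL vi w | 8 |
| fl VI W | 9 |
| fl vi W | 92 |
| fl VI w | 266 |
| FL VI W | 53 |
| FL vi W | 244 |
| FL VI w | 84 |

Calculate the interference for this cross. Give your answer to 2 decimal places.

0.43

The two most frequent reciprocal classes, fl VI w and FL vi W, are the parental types, so the F1 was fl VI w / FL vi W.
The two rarest classes, fl VI W and FL vi w, are the double crossovers. Comparing them with the parentals, only the w allele has switched, so w is the middle locus and the order is vi – w – fl.
vi–w: (108 + 17)/811 = 0.1541; w–fl: (176 + 17)/811 = 0.2380.
Expected DCO frequency = 0.1541 × 0.2380 ≈ 0.03668; observed = 17/811 ≈ 0.02096.
Coefficient of coincidence = 0.02096/0.03668 ≈ 0.57; interference = 1 − 0.57 = 0.43.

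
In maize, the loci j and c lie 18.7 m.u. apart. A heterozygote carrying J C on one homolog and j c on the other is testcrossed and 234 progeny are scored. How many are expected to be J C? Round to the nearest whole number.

A map distance of 18.7 m.u. corresponds to a recombination frequency of 0.187.
The F1 is J C / j c, so J C is a parental gamete class with expected frequency (1 − r)/2 = 0.813/2 = 0.4065.
Expected number = 0.4065 × 234 = 95.12 ≈ 95.

95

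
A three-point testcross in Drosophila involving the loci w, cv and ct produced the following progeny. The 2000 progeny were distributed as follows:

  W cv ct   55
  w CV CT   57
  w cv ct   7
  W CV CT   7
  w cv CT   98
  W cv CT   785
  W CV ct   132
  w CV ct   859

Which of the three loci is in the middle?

The two most frequent reciprocal classes, W cv CT and w CV ct, are the parental types, so the F1 was W cv CT / w CV ct.
The two rarest classes, W CV CT and w cv ct, are the double crossovers. Comparing them with the parentals, only the cv allele has switched, so cv is the middle locus and the order is ct – cv – w.

cv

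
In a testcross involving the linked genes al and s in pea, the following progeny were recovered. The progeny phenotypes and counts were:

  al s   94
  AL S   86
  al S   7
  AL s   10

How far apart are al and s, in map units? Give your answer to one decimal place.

8.6 map units

The two most frequent classes, AL S (86) and al s (94), are the parental types, so the F1 was AL S / al s.
The recombinant classes are AL s and al S: 10 + 7 = 17.
Recombination frequency = 17/197 = 0.0863 ≈ 8.6%, i.e. 8.6 map units.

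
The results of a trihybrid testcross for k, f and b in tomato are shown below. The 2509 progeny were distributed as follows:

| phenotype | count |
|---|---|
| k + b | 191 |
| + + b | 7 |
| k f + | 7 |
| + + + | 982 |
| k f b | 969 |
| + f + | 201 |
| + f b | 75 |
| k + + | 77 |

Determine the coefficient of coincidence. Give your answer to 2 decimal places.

0.52

The two most frequent reciprocal classes, k f b and + + +, are the parental types, so the F1 was k f b / + + +.
The two rarest classes, k f + and + + b, are the double crossovers. Comparing them with the parentals, only the b allele has switched, so b is the middle locus and the order is f – b – k.
f–b: (392 + 14)/2509 = 0.1618; b–k: (152 + 14)/2509 = 0.0662.
Expected DCO frequency = 0.1618 × 0.0662 ≈ 0.01071; observed = 14/2509 ≈ 0.00558.
Coefficient of coincidence = 0.00558/0.01071 ≈ 0.52.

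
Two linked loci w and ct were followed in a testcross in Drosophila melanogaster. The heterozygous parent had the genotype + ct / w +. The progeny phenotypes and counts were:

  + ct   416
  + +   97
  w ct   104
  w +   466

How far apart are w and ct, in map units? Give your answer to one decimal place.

The recombinant classes are + + and w ct: 97 + 104 = 201.
Recombination frequency = 201/1083 = 0.1856 ≈ 18.6%, i.e. 18.6 map units.

18.6 map units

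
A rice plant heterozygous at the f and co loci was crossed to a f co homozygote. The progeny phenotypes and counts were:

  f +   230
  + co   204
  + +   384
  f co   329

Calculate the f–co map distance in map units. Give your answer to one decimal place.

The two most frequent classes, + + (384) and f co (329), are the parental types, so the F1 was + + / f co.
The recombinant classes are + co and f +: 204 + 230 = 434.
Recombination frequency = 434/1147 = 0.3784 ≈ 37.8%, i.e. 37.8 map units.

37.8 map units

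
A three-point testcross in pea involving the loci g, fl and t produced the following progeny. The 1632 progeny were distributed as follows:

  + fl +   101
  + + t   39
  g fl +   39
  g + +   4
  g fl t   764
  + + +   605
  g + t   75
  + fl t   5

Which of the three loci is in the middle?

g

The two most frequent reciprocal classes, g fl t and + + +, are the parental types, so the F1 was g fl t / + + +.
The two rarest classes, + fl t and g + +, are the double crossovers. Comparing them with the parentals, only the g allele has switched, so g is the middle locus and the order is fl – g – t.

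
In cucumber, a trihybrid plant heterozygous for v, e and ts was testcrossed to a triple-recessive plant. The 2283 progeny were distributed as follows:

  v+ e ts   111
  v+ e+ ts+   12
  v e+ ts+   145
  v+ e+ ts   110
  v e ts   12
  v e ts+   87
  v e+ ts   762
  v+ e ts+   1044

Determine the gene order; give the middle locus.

The two most frequent reciprocal classes, v e+ ts and v+ e ts+, are the parental types, so the F1 was v e+ ts / v+ e ts+.
The two rarest classes, v e ts and v+ e+ ts+, are the double crossovers. Comparing them with the parentals, only the e allele has switched, so e is the middle locus and the order is v – e – ts.

e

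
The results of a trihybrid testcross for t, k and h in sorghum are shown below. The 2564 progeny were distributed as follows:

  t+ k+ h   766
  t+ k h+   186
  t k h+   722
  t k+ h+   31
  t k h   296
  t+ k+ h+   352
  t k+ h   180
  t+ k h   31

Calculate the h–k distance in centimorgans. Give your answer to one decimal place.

27.7 centimorgans

The two most frequent reciprocal classes, t+ k+ h and t k h+, are the parental types, so the F1 was t+ k+ h / t k h+.
The two rarest classes, t+ k h and t k+ h+, are the double crossovers. Comparing them with the parentals, only the k allele has switched, so k is the middle locus and the order is h – k – t.
Crossovers in the h–k interval produce the single-crossover classes t+ k+ h+ and t k h (352 + 296 = 648) plus the double crossovers (62).
RF(h–k) = (648 + 62) / 2564 = 710/2564 = 0.2769 → 27.7 centimorgans.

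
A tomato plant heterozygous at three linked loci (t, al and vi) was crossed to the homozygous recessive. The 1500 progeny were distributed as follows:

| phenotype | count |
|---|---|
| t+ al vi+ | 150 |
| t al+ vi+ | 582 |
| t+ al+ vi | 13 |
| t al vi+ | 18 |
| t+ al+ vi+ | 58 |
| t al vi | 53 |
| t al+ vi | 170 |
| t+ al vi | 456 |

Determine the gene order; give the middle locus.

al

The two most frequent reciprocal classes, t+ al vi and t al+ vi+, are the parental types, so the F1 was t+ al vi / t al+ vi+.
The two rarest classes, t+ al+ vi and t al vi+, are the double crossovers. Comparing them with the parentals, only the al allele has switched, so al is the middle locus and the order is vi – al – t.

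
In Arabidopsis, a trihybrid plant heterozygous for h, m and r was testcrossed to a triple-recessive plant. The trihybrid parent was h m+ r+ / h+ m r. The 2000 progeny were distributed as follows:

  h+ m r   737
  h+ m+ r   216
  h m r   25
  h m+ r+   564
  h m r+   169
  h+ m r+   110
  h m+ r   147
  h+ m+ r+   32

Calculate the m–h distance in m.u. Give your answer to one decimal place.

22.1 m.u.

The two rarest classes, h+ m+ r+ and h m r, are the double crossovers. Comparing them with the parentals, only the h allele has switched, so h is the middle locus and the order is r – h – m.
Crossovers in the h–m interval produce the single-crossover classes h m r+ and h+ m+ r (169 + 216 = 385) plus the double crossovers (57).
RF(h–m) = (385 + 57) / 2000 = 442/2000 = 0.2210 → 22.1 m.u.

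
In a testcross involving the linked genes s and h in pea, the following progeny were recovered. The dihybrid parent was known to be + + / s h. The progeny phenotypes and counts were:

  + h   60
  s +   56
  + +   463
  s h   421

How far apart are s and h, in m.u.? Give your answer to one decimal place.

The recombinant classes are + h and s +: 60 + 56 = 116.
Recombination frequency = 116/1000 = 0.1160 ≈ 11.6%, i.e. 11.6 m.u.

11.6 m.u.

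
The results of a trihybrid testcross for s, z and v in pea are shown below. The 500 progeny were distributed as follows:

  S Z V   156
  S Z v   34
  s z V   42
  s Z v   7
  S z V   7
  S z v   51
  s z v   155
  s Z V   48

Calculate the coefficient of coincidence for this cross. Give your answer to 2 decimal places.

0.69

The two most frequent reciprocal classes, s z v and S Z V, are the parental types, so the F1 was s z v / S Z V.
The two rarest classes, s Z v and S z V, are the double crossovers. Comparing them with the parentals, only the z allele has switched, so z is the middle locus and the order is v – z – s.
v–z: (76 + 14)/500 = 0.1800; z–s: (99 + 14)/500 = 0.2260.
Expected DCO frequency = 0.1800 × 0.2260 ≈ 0.04068; observed = 14/500 ≈ 0.02800.
Coefficient of coincidence = 0.02800/0.04068 ≈ 0.69.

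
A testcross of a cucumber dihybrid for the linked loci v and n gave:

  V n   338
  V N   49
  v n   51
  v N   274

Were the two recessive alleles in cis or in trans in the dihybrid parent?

trans

The two most frequent classes are V n (338) and v N (274); these are the parental (non-recombinant) types.
So the F1 carried V n on one chromosome and v N on the other — the recessive alleles are on opposite chromosomes (trans / repulsion).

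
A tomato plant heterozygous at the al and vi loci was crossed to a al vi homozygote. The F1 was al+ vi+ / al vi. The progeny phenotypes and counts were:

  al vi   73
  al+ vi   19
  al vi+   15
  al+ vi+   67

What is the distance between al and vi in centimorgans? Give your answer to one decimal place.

The recombinant classes are al+ vi and al vi+: 19 + 15 = 34.
Recombination frequency = 34/174 = 0.1954 ≈ 19.5%, i.e. 19.5 centimorgans.

19.5 centimorgans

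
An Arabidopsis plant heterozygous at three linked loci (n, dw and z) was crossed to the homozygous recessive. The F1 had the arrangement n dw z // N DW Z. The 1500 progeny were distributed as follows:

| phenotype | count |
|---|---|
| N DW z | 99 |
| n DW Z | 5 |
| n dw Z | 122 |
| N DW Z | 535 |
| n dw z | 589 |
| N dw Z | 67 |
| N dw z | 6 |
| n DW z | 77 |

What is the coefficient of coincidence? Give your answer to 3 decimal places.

The two rarest classes, N dw z and n DW Z, are the double crossovers. Comparing them with the parentals, only the n allele has switched, so n is the middle locus and the order is dw – n – z.
dw–n: (144 + 11)/1500 = 0.1033; n–z: (221 + 11)/1500 = 0.1547.
Expected DCO frequency = 0.1033 × 0.1547 ≈ 0.01598; observed = 11/1500 ≈ 0.00733.
Coefficient of coincidence = 0.00733/0.01598 ≈ 0.459.

0.459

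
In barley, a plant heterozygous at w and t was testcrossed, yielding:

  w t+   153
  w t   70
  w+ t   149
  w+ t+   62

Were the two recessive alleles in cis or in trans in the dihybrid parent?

trans

The two most frequent classes are w+ t (149) and w t+ (153); these are the parental (non-recombinant) types.
So the F1 carried w+ t on one chromosome and w t+ on the other — the recessive alleles are on opposite chromosomes (trans / repulsion).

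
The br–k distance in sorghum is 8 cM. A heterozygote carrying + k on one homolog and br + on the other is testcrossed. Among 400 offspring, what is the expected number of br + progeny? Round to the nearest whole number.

184

A map distance of 8 cM corresponds to a recombination frequency of 0.080.
The F1 is + k / br +, so br + is a parental gamete class with expected frequency (1 − r)/2 = 0.920/2 = 0.4600.
Expected number = 0.4600 × 400 = 184.00 ≈ 184.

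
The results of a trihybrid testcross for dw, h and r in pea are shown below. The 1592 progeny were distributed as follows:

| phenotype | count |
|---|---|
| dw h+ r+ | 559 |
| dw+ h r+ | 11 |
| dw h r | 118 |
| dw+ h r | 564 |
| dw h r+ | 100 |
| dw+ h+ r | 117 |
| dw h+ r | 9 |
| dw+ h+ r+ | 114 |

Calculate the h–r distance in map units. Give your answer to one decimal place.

The two most frequent reciprocal classes, dw+ h r and dw h+ r+, are the parental types, so the F1 was dw+ h r / dw h+ r+.
The two rarest classes, dw+ h r+ and dw h+ r, are the double crossovers. Comparing them with the parentals, only the r allele has switched, so r is the middle locus and the order is dw – r – h.
Crossovers in the r–h interval produce the single-crossover classes dw+ h+ r and dw h r+ (117 + 100 = 217) plus the double crossovers (20).
RF(r–h) = (217 + 20) / 1592 = 237/1592 = 0.1489 → 14.9 map units.

14.9 map units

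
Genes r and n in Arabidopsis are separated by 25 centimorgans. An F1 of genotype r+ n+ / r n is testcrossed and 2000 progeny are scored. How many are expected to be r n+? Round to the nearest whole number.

A map distance of 25 centimorgans corresponds to a recombination frequency of 0.250.
The F1 is r+ n+ / r n, so r n+ is a recombinant gamete class with expected frequency r/2 = 0.250/2 = 0.1250.
Expected number = 0.1250 × 2000 = 250.00 ≈ 250.

250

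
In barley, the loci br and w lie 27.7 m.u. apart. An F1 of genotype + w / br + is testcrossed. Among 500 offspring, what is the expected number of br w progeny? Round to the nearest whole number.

A map distance of 27.7 m.u. corresponds to a recombination frequency of 0.277.
The F1 is + w / br +, so br w is a recombinant gamete class with expected frequency r/2 = 0.277/2 = 0.1385.
Expected number = 0.1385 × 500 = 69.25 ≈ 69.

69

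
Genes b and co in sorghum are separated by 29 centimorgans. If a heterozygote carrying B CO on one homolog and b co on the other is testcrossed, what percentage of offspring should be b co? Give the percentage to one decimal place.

35.5%

A map distance of 29 centimorgans corresponds to a recombination frequency of 0.290.
The F1 is B CO / b co, so b co is a parental gamete class with expected frequency (1 − r)/2 = 0.710/2 = 0.3550.
That is 0.3550 = 35.5% of the progeny.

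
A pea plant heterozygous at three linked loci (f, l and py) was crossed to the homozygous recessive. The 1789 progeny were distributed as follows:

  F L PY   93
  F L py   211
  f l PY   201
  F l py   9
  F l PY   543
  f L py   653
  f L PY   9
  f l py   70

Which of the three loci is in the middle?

py

The two most frequent reciprocal classes, f L py and F l PY, are the parental types, so the F1 was f L py / F l PY.
The two rarest classes, f L PY and F l py, are the double crossovers. Comparing them with the parentals, only the py allele has switched, so py is the middle locus and the order is l – py – f.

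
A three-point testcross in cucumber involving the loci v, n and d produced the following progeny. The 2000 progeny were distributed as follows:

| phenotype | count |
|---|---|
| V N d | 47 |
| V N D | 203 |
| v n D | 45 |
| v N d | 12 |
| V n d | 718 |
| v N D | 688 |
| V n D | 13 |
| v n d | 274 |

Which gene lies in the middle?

The two most frequent reciprocal classes, V n d and v N D, are the parental types, so the F1 was V n d / v N D.
The two rarest classes, V n D and v N d, are the double crossovers. Comparing them with the parentals, only the d allele has switched, so d is the middle locus and the order is n – d – v.

d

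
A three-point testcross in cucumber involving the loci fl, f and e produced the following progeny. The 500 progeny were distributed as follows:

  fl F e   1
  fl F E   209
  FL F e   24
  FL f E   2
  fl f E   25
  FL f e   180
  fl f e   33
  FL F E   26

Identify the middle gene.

The two most frequent reciprocal classes, FL f e and fl F E, are the parental types, so the F1 was FL f e / fl F E.
The two rarest classes, FL f E and fl F e, are the double crossovers. Comparing them with the parentals, only the e allele has switched, so e is the middle locus and the order is fl – e – f.

e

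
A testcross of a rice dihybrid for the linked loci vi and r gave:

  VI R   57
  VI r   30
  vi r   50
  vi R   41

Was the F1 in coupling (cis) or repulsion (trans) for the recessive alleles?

cis

The two most frequent classes are VI R (57) and vi r (50); these are the parental (non-recombinant) types.
So the F1 carried VI R on one chromosome and vi r on the other — the recessive alleles are on the same chromosome (cis / coupling).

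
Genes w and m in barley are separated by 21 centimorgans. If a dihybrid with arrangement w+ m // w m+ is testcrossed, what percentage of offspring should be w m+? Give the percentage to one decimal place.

A map distance of 21 centimorgans corresponds to a recombination frequency of 0.210.
The F1 is w+ m / w m+, so w m+ is a parental gamete class with expected frequency (1 − r)/2 = 0.790/2 = 0.3950.
That is 0.3950 = 39.5% of the progeny.

39.5%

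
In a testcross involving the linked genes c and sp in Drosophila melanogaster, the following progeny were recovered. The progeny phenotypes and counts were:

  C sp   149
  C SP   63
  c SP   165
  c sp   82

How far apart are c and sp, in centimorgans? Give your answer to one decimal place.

31.6 centimorgans

The two most frequent classes, C sp (149) and c SP (165), are the parental types, so the F1 was C sp / c SP.
The recombinant classes are C SP and c sp: 63 + 82 = 145.
Recombination frequency = 145/459 = 0.3159 ≈ 31.6%, i.e. 31.6 centimorgans.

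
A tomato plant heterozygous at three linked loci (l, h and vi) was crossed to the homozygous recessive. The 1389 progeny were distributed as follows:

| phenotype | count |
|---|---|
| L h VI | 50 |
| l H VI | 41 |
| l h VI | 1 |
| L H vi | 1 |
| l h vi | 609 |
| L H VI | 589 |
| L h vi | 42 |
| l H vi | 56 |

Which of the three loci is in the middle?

The two most frequent reciprocal classes, L H VI and l h vi, are the parental types, so the F1 was L H VI / l h vi.
The two rarest classes, L H vi and l h VI, are the double crossovers. Comparing them with the parentals, only the vi allele has switched, so vi is the middle locus and the order is h – vi – l.

vi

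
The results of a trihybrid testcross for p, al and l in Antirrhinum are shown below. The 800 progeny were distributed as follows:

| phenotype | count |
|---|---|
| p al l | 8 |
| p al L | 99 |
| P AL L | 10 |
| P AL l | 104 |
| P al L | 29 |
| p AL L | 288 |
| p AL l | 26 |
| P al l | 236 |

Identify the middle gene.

The two most frequent reciprocal classes, p AL L and P al l, are the parental types, so the F1 was p AL L / P al l.
The two rarest classes, P AL L and p al l, are the double crossovers. Comparing them with the parentals, only the p allele has switched, so p is the middle locus and the order is al – p – l.

p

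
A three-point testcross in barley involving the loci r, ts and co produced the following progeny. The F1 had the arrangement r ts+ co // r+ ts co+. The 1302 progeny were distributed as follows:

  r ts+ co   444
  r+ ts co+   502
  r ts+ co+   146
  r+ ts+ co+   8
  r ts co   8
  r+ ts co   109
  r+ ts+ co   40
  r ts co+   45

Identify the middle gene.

ts

The two rarest classes, r ts co and r+ ts+ co+, are the double crossovers. Comparing them with the parentals, only the ts allele has switched, so ts is the middle locus and the order is co – ts – r.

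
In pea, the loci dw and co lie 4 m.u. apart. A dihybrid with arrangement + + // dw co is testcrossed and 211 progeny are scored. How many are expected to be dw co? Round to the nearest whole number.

101

A map distance of 4 m.u. corresponds to a recombination frequency of 0.040.
The F1 is + + / dw co, so dw co is a parental gamete class with expected frequency (1 − r)/2 = 0.960/2 = 0.4800.
Expected number = 0.4800 × 211 = 101.28 ≈ 101.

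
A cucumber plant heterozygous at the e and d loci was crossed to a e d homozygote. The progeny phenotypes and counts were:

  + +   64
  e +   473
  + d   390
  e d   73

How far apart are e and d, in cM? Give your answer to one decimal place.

The two most frequent classes, + d (390) and e + (473), are the parental types, so the F1 was + d / e +.
The recombinant classes are + + and e d: 64 + 73 = 137.
Recombination frequency = 137/1000 = 0.1370 ≈ 13.7%, i.e. 13.7 cM.

13.7 cM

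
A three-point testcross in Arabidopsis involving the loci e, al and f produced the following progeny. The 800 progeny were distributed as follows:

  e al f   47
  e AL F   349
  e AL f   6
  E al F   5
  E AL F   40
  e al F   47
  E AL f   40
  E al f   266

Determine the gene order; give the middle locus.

The two most frequent reciprocal classes, E al f and e AL F, are the parental types, so the F1 was E al f / e AL F.
The two rarest classes, E al F and e AL f, are the double crossovers. Comparing them with the parentals, only the f allele has switched, so f is the middle locus and the order is e – f – al.

f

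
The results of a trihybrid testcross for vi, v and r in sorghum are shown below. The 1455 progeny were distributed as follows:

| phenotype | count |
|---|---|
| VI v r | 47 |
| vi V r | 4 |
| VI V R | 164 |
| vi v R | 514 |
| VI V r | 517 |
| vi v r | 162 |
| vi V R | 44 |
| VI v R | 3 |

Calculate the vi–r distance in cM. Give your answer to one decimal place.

The two most frequent reciprocal classes, vi v R and VI V r, are the parental types, so the F1 was vi v R / VI V r.
The two rarest classes, VI v R and vi V r, are the double crossovers. Comparing them with the parentals, only the vi allele has switched, so vi is the middle locus and the order is r – vi – v.
Crossovers in the r–vi interval produce the single-crossover classes vi v r and VI V R (162 + 164 = 326) plus the double crossovers (7).
RF(r–vi) = (326 + 7) / 1455 = 333/1455 = 0.2289 → 22.9 cM.

22.9 cM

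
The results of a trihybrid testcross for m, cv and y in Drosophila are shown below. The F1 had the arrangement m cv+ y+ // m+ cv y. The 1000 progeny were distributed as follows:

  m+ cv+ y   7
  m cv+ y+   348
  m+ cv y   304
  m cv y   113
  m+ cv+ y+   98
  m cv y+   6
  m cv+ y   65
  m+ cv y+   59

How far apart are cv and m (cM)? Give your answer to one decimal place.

22.4 cM

The two rarest classes, m cv y+ and m+ cv+ y, are the double crossovers. Comparing them with the parentals, only the cv allele has switched, so cv is the middle locus and the order is y – cv – m.
Crossovers in the cv–m interval produce the single-crossover classes m+ cv+ y+ and m cv y (98 + 113 = 211) plus the double crossovers (13).
RF(cv–m) = (211 + 13) / 1000 = 224/1000 = 0.2240 → 22.4 cM.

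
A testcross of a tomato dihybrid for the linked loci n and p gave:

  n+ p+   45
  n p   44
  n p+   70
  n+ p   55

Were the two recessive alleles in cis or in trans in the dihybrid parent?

trans

The two most frequent classes are n+ p (55) and n p+ (70); these are the parental (non-recombinant) types.
So the F1 carried n+ p on one chromosome and n p+ on the other — the recessive alleles are on opposite chromosomes (trans / repulsion).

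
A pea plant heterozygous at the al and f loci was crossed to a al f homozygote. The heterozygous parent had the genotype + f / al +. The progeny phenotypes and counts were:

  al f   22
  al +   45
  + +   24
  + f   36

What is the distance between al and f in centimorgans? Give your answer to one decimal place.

36.2 centimorgans

The recombinant classes are + + and al f: 24 + 22 = 46.
Recombination frequency = 46/127 = 0.3622 ≈ 36.2%, i.e. 36.2 centimorgans.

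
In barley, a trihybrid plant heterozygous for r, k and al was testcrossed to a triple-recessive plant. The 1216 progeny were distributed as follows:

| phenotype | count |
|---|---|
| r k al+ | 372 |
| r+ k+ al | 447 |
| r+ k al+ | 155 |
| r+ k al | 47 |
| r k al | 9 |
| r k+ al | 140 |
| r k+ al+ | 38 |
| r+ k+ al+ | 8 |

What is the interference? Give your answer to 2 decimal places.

0.35

The two most frequent reciprocal classes, r k al+ and r+ k+ al, are the parental types, so the F1 was r k al+ / r+ k+ al.
The two rarest classes, r k al and r+ k+ al+, are the double crossovers. Comparing them with the parentals, only the al allele has switched, so al is the middle locus and the order is r – al – k.
r–al: (295 + 17)/1216 = 0.2566; al–k: (85 + 17)/1216 = 0.0839.
Expected DCO frequency = 0.2566 × 0.0839 ≈ 0.02153; observed = 17/1216 ≈ 0.01398.
Coefficient of coincidence = 0.01398/0.02153 ≈ 0.65; interference = 1 − 0.65 = 0.35.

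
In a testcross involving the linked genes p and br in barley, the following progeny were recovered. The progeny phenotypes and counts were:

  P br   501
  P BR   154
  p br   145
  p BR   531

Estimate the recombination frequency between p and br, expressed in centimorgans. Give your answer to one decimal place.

22.5 centimorgans

The two most frequent classes, P br (501) and p BR (531), are the parental types, so the F1 was P br / p BR.
The recombinant classes are P BR and p br: 154 + 145 = 299.
Recombination frequency = 299/1331 = 0.2246 ≈ 22.5%, i.e. 22.5 centimorgans.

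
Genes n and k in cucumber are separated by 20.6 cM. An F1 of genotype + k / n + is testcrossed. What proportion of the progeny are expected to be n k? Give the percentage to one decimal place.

10.3%

A map distance of 20.6 cM corresponds to a recombination frequency of 0.206.
The F1 is + k / n +, so n k is a recombinant gamete class with expected frequency r/2 = 0.206/2 = 0.1030.
That is 0.1030 = 10.3% of the progeny.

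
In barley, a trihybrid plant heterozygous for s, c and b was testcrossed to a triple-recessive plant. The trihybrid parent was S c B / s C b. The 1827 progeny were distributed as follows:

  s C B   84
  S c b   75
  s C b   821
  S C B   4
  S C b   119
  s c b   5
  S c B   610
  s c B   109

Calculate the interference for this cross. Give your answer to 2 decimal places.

0.59

The two rarest classes, S C B and s c b, are the double crossovers. Comparing them with the parentals, only the c allele has switched, so c is the middle locus and the order is s – c – b.
s–c: (228 + 9)/1827 = 0.1297; c–b: (159 + 9)/1827 = 0.0920.
Expected DCO frequency = 0.1297 × 0.0920 ≈ 0.01193; observed = 9/1827 ≈ 0.00493.
Coefficient of coincidence = 0.00493/0.01193 ≈ 0.41; interference = 1 − 0.41 = 0.59.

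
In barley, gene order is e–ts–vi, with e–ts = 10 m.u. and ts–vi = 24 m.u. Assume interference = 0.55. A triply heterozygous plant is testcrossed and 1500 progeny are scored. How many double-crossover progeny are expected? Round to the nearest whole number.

Map distances give recombination frequencies of 0.100 and 0.240 for the two intervals.
With interference 0.55 (so coincidence = 0.45), expected double-crossover frequency = 0.100 × 0.240 × 0.45 = 0.01080.
Expected number = 0.01080 × 1500 = 16.20 ≈ 16.

16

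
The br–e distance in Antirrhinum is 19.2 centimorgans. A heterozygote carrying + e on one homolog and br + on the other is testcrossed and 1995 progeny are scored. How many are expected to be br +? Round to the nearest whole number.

A map distance of 19.2 centimorgans corresponds to a recombination frequency of 0.192.
The F1 is + e / br +, so br + is a parental gamete class with expected frequency (1 − r)/2 = 0.808/2 = 0.4040.
Expected number = 0.4040 × 1995 = 805.98 ≈ 806.

806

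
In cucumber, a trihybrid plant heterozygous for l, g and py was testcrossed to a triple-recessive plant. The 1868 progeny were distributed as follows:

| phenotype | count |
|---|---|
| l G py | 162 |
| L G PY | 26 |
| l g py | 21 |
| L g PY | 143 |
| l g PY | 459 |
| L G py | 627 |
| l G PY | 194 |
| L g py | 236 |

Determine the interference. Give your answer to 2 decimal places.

The two most frequent reciprocal classes, l g PY and L G py, are the parental types, so the F1 was l g PY / L G py.
The two rarest classes, l g py and L G PY, are the double crossovers. Comparing them with the parentals, only the py allele has switched, so py is the middle locus and the order is l – py – g.
l–py: (305 + 47)/1868 = 0.1884; py–g: (430 + 47)/1868 = 0.2554.
Expected DCO frequency = 0.1884 × 0.2554 ≈ 0.04812; observed = 47/1868 ≈ 0.02516.
Coefficient of coincidence = 0.02516/0.04812 ≈ 0.52; interference = 1 − 0.52 = 0.48.

0.48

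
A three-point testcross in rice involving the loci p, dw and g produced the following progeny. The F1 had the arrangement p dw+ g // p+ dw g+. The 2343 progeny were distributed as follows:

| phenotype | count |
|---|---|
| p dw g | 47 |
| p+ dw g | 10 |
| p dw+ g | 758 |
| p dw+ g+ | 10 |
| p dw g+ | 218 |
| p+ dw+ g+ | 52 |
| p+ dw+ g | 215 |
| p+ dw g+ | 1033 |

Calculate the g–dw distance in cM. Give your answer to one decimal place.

5.1 cM

The two rarest classes, p dw+ g+ and p+ dw g, are the double crossovers. Comparing them with the parentals, only the g allele has switched, so g is the middle locus and the order is dw – g – p.
Crossovers in the dw–g interval produce the single-crossover classes p dw g and p+ dw+ g+ (47 + 52 = 99) plus the double crossovers (20).
RF(dw–g) = (99 + 20) / 2343 = 119/2343 = 0.0508 → 5.1 cM.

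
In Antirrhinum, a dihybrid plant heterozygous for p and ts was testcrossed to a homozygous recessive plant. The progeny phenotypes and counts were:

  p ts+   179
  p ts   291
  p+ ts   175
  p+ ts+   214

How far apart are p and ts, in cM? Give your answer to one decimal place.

The two most frequent classes, p+ ts+ (214) and p ts (291), are the parental types, so the F1 was p+ ts+ / p ts.
The recombinant classes are p+ ts and p ts+: 175 + 179 = 354.
Recombination frequency = 354/859 = 0.4121 ≈ 41.2%, i.e. 41.2 cM.

41.2 cM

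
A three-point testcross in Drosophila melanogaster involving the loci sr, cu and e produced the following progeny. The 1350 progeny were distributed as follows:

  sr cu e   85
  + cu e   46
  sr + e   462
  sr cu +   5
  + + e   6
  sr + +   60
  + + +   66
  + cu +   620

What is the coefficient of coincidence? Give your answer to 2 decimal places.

The two most frequent reciprocal classes, + cu + and sr + e, are the parental types, so the F1 was + cu + / sr + e.
The two rarest classes, sr cu + and + + e, are the double crossovers. Comparing them with the parentals, only the sr allele has switched, so sr is the middle locus and the order is cu – sr – e.
cu–sr: (151 + 11)/1350 = 0.1200; sr–e: (106 + 11)/1350 = 0.0867.
Expected DCO frequency = 0.1200 × 0.0867 ≈ 0.01040; observed = 11/1350 ≈ 0.00815.
Coefficient of coincidence = 0.00815/0.01040 ≈ 0.78.

0.78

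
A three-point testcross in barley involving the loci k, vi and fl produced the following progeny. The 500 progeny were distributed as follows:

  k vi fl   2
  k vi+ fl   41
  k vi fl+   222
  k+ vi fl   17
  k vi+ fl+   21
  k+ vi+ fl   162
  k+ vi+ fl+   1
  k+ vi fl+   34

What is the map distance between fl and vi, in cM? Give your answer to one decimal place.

8.2 cM

The two most frequent reciprocal classes, k vi fl+ and k+ vi+ fl, are the parental types, so the F1 was k vi fl+ / k+ vi+ fl.
The two rarest classes, k vi fl and k+ vi+ fl+, are the double crossovers. Comparing them with the parentals, only the fl allele has switched, so fl is the middle locus and the order is k – fl – vi.
Crossovers in the fl–vi interval produce the single-crossover classes k vi+ fl+ and k+ vi fl (21 + 17 = 38) plus the double crossovers (3).
RF(fl–vi) = (38 + 3) / 500 = 41/500 = 0.0820 → 8.2 cM.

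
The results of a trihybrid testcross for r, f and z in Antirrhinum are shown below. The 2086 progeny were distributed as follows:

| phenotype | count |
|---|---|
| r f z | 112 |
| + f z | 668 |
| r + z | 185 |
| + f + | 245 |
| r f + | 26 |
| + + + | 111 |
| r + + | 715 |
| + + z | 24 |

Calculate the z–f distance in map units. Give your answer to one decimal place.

23.0 map units

The two most frequent reciprocal classes, + f z and r + +, are the parental types, so the F1 was + f z / r + +.
The two rarest classes, + + z and r f +, are the double crossovers. Comparing them with the parentals, only the f allele has switched, so f is the middle locus and the order is z – f – r.
Crossovers in the z–f interval produce the single-crossover classes + f + and r + z (245 + 185 = 430) plus the double crossovers (50).
RF(z–f) = (430 + 50) / 2086 = 480/2086 = 0.2301 → 23.0 map units.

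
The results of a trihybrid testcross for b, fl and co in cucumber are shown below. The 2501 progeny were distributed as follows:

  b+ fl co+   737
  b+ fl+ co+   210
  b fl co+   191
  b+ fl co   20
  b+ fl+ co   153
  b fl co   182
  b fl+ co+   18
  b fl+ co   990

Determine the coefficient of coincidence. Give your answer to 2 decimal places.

0.58

The two most frequent reciprocal classes, b+ fl co+ and b fl+ co, are the parental types, so the F1 was b+ fl co+ / b fl+ co.
The two rarest classes, b+ fl co and b fl+ co+, are the double crossovers. Comparing them with the parentals, only the co allele has switched, so co is the middle locus and the order is b – co – fl.
b–co: (344 + 38)/2501 = 0.1527; co–fl: (392 + 38)/2501 = 0.1719.
Expected DCO frequency = 0.1527 × 0.1719 ≈ 0.02625; observed = 38/2501 ≈ 0.01519.
Coefficient of coincidence = 0.01519/0.02625 ≈ 0.58.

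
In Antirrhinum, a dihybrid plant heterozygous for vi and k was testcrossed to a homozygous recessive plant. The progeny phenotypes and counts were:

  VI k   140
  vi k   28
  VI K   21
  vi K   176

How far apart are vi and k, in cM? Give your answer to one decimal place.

The two most frequent classes, VI k (140) and vi K (176), are the parental types, so the F1 was VI k / vi K.
The recombinant classes are VI K and vi k: 21 + 28 = 49.
Recombination frequency = 49/365 = 0.1342 ≈ 13.4%, i.e. 13.4 cM.

13.4 cM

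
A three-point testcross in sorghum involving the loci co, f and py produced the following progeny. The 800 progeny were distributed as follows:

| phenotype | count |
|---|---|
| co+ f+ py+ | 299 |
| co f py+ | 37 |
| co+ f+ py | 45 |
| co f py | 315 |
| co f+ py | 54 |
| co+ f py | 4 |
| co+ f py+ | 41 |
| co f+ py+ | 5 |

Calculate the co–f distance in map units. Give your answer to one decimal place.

13.0 map units

The two most frequent reciprocal classes, co f py and co+ f+ py+, are the parental types, so the F1 was co f py / co+ f+ py+.
The two rarest classes, co+ f py and co f+ py+, are the double crossovers. Comparing them with the parentals, only the co allele has switched, so co is the middle locus and the order is f – co – py.
Crossovers in the f–co interval produce the single-crossover classes co f+ py and co+ f py+ (54 + 41 = 95) plus the double crossovers (9).
RF(f–co) = (95 + 9) / 800 = 104/800 = 0.1300 → 13.0 map units.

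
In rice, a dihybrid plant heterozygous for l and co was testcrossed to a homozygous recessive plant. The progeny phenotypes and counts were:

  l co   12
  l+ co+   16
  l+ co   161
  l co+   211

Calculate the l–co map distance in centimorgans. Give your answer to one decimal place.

7.0 centimorgans

The two most frequent classes, l+ co (161) and l co+ (211), are the parental types, so the F1 was l+ co / l co+.
The recombinant classes are l+ co+ and l co: 16 + 12 = 28.
Recombination frequency = 28/400 = 0.0700 ≈ 7.0%, i.e. 7.0 centimorgans.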